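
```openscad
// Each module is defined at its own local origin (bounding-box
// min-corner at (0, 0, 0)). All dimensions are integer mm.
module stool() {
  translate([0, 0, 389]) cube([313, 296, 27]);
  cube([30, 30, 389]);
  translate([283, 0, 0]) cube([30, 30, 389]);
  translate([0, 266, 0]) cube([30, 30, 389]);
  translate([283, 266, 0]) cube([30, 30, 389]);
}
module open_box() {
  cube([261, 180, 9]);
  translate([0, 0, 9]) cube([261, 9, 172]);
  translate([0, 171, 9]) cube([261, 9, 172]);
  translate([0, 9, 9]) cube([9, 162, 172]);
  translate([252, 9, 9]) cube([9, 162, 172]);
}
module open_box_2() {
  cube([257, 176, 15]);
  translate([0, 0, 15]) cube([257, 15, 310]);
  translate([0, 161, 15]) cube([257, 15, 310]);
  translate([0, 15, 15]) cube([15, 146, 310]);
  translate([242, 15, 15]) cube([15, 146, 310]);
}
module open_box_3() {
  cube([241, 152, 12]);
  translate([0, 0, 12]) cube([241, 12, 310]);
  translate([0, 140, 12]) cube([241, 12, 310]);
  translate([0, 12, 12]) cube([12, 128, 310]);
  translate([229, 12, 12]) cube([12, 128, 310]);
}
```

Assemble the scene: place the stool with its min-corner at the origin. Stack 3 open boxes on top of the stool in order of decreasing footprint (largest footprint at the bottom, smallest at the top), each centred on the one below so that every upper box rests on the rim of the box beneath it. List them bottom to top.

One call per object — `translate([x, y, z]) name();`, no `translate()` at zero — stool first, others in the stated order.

stool();
translate([26, 58, 416]) open_box();
translate([28, 60, 597]) open_box_2();
translate([36, 72, 922]) open_box_3();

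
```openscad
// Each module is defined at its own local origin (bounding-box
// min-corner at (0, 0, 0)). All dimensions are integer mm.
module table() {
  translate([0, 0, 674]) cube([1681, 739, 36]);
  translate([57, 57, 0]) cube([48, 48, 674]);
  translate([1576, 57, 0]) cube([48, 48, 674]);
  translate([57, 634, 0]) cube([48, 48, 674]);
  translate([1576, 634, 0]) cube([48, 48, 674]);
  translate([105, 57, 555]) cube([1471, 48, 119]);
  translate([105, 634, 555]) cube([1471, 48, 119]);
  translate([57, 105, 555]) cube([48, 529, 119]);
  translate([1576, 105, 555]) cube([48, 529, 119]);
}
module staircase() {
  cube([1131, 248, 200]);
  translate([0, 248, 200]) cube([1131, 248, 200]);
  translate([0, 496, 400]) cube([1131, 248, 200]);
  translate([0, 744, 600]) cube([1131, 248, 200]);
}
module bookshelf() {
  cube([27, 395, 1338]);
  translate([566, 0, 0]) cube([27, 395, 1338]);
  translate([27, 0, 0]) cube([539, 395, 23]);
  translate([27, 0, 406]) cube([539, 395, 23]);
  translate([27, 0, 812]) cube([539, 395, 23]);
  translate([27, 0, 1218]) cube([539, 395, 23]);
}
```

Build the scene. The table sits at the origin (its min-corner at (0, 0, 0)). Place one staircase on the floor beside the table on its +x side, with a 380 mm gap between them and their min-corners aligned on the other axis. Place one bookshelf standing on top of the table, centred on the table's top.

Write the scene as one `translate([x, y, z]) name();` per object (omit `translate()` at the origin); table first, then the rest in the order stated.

table();
translate([2061, 0, 0]) staircase();
translate([544, 172, 710]) bookshelf();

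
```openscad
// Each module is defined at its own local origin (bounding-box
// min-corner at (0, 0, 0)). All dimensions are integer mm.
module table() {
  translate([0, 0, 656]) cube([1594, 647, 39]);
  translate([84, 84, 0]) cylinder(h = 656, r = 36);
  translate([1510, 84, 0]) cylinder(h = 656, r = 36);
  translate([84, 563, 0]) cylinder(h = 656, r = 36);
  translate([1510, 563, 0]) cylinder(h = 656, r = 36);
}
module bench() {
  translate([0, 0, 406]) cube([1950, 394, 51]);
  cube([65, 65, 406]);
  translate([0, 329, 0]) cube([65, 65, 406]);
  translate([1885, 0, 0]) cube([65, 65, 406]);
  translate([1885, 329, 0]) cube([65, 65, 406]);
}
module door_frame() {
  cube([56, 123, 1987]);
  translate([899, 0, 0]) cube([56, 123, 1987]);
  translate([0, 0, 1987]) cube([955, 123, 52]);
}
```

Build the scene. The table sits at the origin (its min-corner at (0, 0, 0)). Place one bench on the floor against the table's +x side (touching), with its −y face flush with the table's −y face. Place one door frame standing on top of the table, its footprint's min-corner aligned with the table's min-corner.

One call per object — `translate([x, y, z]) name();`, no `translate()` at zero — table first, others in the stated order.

table();
translate([1594, 0, 0]) bench();
translate([0, 0, 695]) door_frame();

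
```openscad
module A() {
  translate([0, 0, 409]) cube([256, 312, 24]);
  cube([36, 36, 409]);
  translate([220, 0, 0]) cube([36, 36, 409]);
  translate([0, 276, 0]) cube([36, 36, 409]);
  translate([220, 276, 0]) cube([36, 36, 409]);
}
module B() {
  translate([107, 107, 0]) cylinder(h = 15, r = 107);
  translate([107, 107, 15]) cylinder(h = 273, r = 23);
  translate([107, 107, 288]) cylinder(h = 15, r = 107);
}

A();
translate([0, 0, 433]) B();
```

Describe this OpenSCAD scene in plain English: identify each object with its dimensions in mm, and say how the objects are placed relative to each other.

A is a four-legged stool. The seat is a 256×312×24 mm slab whose top surface is at z = 433 mm; four square legs, each 36×36 mm in cross-section, run from the floor (z = 0) to the underside of the seat, each flush with a corner of the seat.

B is a spool: two coaxial disc flanges of radius 107 mm and thickness 15 mm, joined by a core cylinder of radius 23 mm and height 273 mm. The lower flange rests on z = 0 and the three cylinders share a vertical axis.

The spool is on top of the stool.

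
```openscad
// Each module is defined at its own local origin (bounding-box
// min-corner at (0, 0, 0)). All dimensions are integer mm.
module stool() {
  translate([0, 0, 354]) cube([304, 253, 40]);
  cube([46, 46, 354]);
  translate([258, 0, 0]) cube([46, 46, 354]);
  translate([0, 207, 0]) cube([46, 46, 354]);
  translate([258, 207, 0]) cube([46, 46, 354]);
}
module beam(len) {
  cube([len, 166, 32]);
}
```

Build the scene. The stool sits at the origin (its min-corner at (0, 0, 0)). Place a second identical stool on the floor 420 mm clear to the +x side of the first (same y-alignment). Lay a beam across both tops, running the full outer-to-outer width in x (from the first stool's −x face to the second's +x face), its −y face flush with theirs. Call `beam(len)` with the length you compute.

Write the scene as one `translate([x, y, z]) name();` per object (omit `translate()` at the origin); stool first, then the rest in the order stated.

stool();
translate([724, 0, 0]) stool();
translate([0, 0, 394]) beam(1028);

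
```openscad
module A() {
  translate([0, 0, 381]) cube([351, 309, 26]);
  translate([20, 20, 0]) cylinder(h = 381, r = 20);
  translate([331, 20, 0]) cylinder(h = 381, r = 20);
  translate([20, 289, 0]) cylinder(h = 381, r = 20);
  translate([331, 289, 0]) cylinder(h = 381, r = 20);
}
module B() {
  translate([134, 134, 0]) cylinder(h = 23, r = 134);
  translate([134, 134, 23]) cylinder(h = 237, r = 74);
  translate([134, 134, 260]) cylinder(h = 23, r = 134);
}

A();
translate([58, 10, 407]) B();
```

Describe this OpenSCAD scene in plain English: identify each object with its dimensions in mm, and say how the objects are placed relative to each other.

A is a simple wooden stool: a rectangular seat 351 mm (x) by 309 mm (y), 26 mm thick, top face at z = 407 mm, on four round legs, each 40 mm in diameter. The legs rest on z = 0, each leg's axis is inset half a diameter from the nearest pair of seat edges (so the leg's bounding box is flush with the corner).

B is a spool: two coaxial disc flanges of radius 134 mm and thickness 23 mm, joined by a core cylinder of radius 74 mm and height 237 mm. The lower flange rests on z = 0 and the three cylinders share a vertical axis.

The spool is on top of the stool.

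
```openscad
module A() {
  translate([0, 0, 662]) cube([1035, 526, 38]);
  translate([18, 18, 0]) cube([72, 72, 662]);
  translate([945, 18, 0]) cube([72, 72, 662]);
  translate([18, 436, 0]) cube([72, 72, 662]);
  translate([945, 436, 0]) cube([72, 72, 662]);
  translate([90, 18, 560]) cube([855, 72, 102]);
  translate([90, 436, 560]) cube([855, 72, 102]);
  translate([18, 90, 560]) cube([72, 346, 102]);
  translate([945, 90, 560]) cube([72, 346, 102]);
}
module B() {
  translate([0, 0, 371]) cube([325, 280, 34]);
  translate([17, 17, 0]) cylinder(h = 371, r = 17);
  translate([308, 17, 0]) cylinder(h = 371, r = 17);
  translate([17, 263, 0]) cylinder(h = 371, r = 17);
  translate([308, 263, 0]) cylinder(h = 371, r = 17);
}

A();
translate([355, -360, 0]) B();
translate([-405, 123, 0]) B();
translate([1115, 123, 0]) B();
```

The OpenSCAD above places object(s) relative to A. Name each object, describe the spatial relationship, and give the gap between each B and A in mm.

Each stool's nearest face is 80 mm from the table's bounding box.

A is a table. B is a stool. Three stools sit around the table at the −y, −x, +x sides. The gap between each stool and the table is 80 mm.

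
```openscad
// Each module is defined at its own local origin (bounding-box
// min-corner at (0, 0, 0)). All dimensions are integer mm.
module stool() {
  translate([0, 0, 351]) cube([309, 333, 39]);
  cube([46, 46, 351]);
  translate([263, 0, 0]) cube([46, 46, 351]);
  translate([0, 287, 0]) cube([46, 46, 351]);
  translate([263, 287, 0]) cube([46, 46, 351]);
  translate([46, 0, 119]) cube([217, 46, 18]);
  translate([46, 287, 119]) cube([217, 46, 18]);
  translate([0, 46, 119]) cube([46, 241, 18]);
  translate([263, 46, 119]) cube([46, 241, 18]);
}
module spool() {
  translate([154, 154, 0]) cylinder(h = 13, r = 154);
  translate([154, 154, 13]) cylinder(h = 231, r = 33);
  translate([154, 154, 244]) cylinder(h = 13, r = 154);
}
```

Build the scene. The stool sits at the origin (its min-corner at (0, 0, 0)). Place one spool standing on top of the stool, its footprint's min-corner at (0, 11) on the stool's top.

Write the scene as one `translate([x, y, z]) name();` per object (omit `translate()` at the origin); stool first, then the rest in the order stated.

stool();
translate([0, 11, 390]) spool();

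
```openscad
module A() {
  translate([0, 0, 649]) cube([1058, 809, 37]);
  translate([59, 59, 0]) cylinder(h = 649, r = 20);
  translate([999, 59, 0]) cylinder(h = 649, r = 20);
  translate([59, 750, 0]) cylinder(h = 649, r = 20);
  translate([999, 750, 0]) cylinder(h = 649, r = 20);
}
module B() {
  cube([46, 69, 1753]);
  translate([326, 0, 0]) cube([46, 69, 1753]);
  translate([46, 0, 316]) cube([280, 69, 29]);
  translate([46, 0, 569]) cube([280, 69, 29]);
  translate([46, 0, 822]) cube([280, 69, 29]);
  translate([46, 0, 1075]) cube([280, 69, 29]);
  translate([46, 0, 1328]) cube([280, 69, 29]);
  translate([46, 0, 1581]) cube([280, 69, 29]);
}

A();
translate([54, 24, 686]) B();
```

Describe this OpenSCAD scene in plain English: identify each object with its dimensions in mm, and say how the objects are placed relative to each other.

A is a table: top 1058 mm (x) × 809 mm (y), 37 mm thick, upper face at z = 686 mm, on four round legs of 40 mm diameter, each leg's bounding box inset 39 mm from the nearest pair of top edges, running from z = 0 to the bottom of the top.

B is a straight ladder. Two 46×69 mm vertical rails, 1753 mm tall, stand 372 mm apart (outside-to-outside) with their front faces coplanar on the −y side. 6 rungs, each 69 mm deep and 29 mm tall, span between the inner faces of the rails, front faces flush with the rails. The lowest rung's underside is at z = 316 mm and rungs are spaced 253 mm apart (underside to underside).

The ladder is on top of the table.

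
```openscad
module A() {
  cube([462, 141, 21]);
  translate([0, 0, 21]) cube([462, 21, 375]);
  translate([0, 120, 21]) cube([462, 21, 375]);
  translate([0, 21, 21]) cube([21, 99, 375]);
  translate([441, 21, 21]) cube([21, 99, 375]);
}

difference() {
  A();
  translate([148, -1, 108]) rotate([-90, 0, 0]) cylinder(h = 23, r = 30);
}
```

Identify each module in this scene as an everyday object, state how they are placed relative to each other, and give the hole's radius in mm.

The subtracted cylinder has r = 30 mm.

A is an open box. The open box has a circular hole through its front wall. The hole's radius is 30 mm.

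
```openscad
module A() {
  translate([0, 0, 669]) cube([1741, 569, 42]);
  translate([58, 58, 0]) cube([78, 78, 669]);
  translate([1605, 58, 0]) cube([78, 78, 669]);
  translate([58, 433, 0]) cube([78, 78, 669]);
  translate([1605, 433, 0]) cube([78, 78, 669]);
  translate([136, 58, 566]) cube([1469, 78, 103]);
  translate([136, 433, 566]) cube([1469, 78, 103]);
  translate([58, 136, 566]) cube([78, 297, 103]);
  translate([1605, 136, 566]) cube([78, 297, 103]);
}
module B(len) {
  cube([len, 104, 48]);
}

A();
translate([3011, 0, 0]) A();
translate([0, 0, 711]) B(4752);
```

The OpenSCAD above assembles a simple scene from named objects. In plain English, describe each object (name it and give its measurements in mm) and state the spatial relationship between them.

A is a table: top 1741 mm (x) × 569 mm (y), 42 mm thick, upper face at z = 711 mm, on four 78×78 mm square legs, each inset 58 mm from the nearest pair of top edges, running from z = 0 to the bottom of the top. Four apron rails, 78 mm thick and 103 mm tall, run between adjacent legs with their top edges flush with the underside of the top and their outer faces flush with the legs' outer faces.

B is a rectangular beam 4752 mm long (x), 104 mm deep (y), 48 mm thick (z).

The beam spans the tops of two tables placed 1270 mm apart, resting at z = 711 mm.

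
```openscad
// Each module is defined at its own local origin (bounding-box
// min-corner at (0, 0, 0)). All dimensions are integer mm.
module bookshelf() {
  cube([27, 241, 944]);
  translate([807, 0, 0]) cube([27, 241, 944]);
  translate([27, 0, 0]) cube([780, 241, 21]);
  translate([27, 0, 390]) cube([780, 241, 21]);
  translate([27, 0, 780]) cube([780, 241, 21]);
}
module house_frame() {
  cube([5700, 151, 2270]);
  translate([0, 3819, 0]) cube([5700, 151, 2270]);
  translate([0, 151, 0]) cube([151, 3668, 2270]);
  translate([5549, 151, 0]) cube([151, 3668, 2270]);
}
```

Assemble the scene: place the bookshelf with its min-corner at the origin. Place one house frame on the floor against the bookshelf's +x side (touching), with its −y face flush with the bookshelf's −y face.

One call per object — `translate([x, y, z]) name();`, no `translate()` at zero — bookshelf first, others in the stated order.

bookshelf();
translate([834, 0, 0]) house_frame();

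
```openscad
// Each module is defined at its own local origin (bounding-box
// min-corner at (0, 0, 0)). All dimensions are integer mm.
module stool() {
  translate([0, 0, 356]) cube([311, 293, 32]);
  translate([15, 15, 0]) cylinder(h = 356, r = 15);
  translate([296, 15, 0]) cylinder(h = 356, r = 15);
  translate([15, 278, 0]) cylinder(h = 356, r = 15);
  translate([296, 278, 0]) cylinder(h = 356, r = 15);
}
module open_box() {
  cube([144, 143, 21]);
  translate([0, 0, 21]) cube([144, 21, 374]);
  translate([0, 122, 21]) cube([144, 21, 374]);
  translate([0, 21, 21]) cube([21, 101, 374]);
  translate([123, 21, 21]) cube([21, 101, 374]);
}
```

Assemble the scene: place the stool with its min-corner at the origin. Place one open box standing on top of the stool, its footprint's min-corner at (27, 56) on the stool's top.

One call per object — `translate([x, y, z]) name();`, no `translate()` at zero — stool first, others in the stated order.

stool();
translate([27, 56, 388]) open_box();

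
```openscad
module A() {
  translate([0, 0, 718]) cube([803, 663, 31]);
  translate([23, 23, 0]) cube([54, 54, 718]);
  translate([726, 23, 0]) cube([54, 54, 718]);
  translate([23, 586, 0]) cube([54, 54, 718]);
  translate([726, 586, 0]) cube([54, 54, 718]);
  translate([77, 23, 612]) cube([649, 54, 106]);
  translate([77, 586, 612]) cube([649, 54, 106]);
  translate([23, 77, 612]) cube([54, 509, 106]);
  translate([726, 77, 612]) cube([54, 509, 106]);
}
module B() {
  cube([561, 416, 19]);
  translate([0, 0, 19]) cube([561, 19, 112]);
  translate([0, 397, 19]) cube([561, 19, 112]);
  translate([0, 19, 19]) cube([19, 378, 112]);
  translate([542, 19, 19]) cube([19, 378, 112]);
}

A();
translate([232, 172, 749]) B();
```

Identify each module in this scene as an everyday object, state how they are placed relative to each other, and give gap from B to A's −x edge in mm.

A is a table. B is an open box. The open box is on top of the table. The gap from the open box to the table's −x edge is 232 mm.

The open box's min-x is at 232; the table's min-x is 0; gap = 232 mm.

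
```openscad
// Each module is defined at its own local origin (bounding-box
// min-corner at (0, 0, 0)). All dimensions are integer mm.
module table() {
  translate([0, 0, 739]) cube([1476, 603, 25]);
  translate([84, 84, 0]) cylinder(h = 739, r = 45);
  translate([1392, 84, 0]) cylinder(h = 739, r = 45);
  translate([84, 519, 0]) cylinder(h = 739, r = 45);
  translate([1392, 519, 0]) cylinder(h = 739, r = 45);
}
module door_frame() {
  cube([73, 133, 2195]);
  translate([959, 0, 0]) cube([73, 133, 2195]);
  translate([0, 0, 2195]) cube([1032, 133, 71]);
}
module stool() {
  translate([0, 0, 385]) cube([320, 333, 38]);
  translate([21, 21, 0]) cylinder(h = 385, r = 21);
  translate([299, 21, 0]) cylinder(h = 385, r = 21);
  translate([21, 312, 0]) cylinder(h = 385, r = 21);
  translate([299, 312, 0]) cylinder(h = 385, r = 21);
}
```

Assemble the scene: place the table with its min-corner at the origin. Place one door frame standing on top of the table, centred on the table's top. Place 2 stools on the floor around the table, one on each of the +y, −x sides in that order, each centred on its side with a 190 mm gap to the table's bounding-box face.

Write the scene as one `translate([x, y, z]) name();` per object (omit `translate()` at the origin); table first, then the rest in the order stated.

table();
translate([222, 235, 764]) door_frame();
translate([578, 793, 0]) stool();
translate([-510, 135, 0]) stool();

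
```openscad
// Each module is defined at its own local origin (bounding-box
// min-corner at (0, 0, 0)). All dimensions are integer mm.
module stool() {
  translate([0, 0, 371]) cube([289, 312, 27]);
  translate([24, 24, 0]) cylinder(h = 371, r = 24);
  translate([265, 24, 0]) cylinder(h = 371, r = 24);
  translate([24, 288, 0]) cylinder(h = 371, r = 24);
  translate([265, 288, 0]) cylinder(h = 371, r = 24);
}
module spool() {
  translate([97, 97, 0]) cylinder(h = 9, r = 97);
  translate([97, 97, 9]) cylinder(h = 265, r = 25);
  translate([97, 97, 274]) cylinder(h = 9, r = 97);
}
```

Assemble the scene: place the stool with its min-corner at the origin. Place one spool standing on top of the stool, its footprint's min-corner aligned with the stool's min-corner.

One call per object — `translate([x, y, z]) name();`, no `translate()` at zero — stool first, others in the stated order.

stool();
translate([0, 0, 398]) spool();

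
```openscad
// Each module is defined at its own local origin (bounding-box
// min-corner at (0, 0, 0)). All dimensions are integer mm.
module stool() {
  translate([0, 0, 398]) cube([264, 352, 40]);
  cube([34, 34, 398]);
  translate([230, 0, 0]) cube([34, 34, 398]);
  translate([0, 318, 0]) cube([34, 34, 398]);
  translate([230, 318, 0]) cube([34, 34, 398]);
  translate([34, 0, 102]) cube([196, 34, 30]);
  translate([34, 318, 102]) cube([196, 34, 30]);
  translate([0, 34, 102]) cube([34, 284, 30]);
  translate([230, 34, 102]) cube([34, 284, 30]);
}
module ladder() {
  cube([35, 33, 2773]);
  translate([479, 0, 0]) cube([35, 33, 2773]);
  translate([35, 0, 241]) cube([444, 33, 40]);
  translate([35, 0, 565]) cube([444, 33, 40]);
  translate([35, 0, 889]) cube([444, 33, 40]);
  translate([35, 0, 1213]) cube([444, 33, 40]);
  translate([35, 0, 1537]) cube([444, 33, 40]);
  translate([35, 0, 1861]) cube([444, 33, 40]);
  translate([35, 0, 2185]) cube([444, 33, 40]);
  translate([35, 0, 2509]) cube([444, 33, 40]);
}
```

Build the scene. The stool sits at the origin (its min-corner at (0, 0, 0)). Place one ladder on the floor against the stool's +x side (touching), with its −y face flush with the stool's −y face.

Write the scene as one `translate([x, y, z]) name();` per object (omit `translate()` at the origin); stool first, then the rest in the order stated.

stool();
translate([264, 0, 0]) ladder();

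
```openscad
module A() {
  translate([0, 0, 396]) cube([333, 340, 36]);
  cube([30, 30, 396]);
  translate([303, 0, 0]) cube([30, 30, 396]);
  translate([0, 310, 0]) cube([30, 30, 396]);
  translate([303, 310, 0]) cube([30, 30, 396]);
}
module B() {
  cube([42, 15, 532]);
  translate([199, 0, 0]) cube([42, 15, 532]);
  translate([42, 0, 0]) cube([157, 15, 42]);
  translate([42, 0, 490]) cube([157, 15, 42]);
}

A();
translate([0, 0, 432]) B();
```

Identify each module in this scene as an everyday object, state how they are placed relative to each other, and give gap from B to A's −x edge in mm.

The picture frame's min-x is at 0; the stool's min-x is 0; gap = 0 mm.

A is a stool. B is a picture frame. The picture frame is on top of the stool. The gap from the picture frame to the stool's −x edge is 0 mm.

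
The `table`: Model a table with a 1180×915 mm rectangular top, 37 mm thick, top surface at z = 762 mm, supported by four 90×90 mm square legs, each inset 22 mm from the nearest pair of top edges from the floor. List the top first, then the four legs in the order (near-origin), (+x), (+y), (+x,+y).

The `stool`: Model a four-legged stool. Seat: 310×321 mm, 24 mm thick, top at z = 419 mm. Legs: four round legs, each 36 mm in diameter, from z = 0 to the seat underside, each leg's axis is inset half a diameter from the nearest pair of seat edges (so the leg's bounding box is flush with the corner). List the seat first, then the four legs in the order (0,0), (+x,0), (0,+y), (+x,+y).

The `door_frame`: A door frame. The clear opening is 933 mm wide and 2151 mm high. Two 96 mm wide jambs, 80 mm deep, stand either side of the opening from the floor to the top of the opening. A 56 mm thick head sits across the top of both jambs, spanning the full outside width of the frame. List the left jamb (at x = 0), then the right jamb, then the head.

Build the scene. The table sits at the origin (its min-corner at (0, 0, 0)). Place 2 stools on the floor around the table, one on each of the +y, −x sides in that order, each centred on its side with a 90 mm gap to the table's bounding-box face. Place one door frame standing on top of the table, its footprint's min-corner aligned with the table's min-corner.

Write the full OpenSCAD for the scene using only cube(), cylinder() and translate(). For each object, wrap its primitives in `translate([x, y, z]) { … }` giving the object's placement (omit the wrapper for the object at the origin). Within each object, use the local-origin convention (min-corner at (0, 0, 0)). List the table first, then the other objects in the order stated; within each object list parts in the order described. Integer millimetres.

translate([0, 0, 725]) cube([1180, 915, 37]);
translate([22, 22, 0]) cube([90, 90, 725]);
translate([1068, 22, 0]) cube([90, 90, 725]);
translate([22, 803, 0]) cube([90, 90, 725]);
translate([1068, 803, 0]) cube([90, 90, 725]);
translate([435, 1005, 0]) {
  translate([0, 0, 395]) cube([310, 321, 24]);
  translate([18, 18, 0]) cylinder(h = 395, r = 18);
  translate([292, 18, 0]) cylinder(h = 395, r = 18);
  translate([18, 303, 0]) cylinder(h = 395, r = 18);
  translate([292, 303, 0]) cylinder(h = 395, r = 18);
}
translate([-400, 297, 0]) {
  translate([0, 0, 395]) cube([310, 321, 24]);
  translate([18, 18, 0]) cylinder(h = 395, r = 18);
  translate([292, 18, 0]) cylinder(h = 395, r = 18);
  translate([18, 303, 0]) cylinder(h = 395, r = 18);
  translate([292, 303, 0]) cylinder(h = 395, r = 18);
}
translate([0, 0, 762]) {
  cube([96, 80, 2151]);
  translate([1029, 0, 0]) cube([96, 80, 2151]);
  translate([0, 0, 2151]) cube([1125, 80, 56]);
}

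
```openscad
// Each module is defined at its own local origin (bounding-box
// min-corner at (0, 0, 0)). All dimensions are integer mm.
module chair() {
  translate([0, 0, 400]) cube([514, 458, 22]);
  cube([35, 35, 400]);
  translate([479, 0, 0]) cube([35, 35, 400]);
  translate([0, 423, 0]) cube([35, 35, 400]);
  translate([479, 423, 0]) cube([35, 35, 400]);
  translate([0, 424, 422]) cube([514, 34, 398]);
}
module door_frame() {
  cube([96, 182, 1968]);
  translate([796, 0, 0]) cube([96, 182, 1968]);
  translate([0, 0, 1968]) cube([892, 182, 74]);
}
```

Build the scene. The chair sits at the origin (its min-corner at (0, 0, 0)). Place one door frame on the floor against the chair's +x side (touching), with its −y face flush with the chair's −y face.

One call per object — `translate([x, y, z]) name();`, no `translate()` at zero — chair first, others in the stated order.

chair();
translate([514, 0, 0]) door_frame();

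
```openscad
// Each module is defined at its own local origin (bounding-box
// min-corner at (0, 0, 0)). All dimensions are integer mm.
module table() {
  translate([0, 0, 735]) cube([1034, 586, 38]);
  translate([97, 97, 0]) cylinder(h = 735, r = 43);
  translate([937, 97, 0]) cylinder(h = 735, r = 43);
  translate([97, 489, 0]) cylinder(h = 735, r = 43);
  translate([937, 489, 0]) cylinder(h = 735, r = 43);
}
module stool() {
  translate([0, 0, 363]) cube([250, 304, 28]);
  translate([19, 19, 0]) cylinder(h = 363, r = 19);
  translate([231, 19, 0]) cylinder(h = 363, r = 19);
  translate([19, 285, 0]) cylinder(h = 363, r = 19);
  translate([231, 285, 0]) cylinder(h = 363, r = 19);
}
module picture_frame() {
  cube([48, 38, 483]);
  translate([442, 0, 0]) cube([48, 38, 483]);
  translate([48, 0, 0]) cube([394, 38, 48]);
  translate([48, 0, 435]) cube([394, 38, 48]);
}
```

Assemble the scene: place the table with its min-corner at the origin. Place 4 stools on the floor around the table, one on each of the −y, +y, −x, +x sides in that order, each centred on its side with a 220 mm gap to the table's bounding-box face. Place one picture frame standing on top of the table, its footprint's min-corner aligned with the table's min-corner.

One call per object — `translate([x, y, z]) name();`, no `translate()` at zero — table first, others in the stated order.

table();
translate([392, -524, 0]) stool();
translate([392, 806, 0]) stool();
translate([-470, 141, 0]) stool();
translate([1254, 141, 0]) stool();
translate([0, 0, 773]) picture_frame();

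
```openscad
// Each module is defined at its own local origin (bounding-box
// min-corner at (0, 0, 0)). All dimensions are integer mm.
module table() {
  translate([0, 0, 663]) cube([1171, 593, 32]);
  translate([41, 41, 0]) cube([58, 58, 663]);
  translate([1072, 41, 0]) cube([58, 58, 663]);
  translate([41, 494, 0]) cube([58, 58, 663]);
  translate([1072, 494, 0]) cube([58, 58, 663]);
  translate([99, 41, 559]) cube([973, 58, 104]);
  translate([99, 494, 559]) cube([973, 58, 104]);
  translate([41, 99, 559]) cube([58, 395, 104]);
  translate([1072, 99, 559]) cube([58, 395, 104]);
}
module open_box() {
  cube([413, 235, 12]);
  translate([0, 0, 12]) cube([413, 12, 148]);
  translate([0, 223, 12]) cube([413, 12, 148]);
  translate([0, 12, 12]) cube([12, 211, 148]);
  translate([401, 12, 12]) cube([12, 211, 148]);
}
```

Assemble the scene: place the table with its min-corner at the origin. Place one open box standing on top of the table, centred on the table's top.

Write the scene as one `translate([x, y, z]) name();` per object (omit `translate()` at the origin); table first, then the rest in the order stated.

table();
translate([379, 179, 695]) open_box();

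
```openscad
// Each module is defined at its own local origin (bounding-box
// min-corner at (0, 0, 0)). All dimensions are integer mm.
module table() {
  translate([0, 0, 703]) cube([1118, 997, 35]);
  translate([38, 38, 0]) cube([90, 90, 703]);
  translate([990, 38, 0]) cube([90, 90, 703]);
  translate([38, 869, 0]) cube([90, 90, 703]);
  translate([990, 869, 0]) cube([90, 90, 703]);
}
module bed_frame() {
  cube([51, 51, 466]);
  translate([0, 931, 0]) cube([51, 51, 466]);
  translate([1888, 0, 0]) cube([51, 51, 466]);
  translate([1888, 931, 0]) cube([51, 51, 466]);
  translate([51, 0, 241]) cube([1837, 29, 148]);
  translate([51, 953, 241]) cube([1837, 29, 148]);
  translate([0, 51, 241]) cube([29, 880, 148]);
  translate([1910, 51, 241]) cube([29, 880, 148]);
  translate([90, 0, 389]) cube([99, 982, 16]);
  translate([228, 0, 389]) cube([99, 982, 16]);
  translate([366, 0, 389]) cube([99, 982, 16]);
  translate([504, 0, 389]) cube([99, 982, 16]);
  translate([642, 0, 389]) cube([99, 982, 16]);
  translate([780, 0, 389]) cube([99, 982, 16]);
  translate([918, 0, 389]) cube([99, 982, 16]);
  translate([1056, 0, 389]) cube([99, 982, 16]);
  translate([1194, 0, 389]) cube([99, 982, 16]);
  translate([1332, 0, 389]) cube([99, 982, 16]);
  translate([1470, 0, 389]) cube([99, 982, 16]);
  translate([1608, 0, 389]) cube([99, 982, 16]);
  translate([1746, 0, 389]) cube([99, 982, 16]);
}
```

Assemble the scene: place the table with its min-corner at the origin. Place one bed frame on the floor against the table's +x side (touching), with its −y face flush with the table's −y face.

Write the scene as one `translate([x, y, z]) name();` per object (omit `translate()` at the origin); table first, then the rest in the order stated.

table();
translate([1118, 0, 0]) bed_frame();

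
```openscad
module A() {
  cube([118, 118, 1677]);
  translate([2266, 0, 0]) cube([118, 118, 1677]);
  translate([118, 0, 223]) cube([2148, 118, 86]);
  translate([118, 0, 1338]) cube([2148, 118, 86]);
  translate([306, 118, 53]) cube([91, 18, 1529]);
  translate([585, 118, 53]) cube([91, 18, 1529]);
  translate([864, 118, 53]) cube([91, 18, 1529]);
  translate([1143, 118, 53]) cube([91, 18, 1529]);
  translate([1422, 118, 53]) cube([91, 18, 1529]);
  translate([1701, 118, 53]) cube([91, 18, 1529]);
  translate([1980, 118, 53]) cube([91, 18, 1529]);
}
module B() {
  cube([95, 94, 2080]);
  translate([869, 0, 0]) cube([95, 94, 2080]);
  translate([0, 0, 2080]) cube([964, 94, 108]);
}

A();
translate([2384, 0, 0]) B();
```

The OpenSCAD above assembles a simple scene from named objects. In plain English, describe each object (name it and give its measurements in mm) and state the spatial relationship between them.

A is a fence section. Two 118×118 mm posts, 1677 mm tall, stand on the floor with a clear span of 2148 mm between their inner faces. Two horizontal rails of 118×86 mm section span the gap between the posts with their undersides at z = 223 mm and z = 1338 mm, flush with the posts' −y face. 7 pickets, each 91 mm wide, 18 mm thick and 1529 mm tall, are fixed to the +y face of the rails with their bottoms at z = 53 mm, evenly spaced across the span with equal gaps (rounded down to the nearest mm) at the −x end and between each pair — any rounding remainder accumulates at the +x end.

B is a rectangular door frame: two vertical jambs of 95×94 mm section, 2080 mm tall, with a clear opening 774 mm wide between their inner faces. A header 108 mm tall and 94 mm deep lies on top of the jambs and spans the full outside width.

The door frame is against the fence section's +x side, with their −y faces flush.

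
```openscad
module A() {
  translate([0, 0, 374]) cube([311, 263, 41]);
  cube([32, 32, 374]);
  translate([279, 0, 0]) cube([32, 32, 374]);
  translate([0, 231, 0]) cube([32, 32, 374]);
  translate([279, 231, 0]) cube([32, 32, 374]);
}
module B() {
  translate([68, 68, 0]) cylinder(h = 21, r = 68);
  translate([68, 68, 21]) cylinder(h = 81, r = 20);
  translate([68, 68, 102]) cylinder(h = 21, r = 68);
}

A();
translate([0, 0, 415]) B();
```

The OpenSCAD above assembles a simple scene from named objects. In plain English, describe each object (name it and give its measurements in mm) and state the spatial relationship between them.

A is a four-legged stool. The seat is a 311×263×41 mm slab whose top surface is at z = 415 mm; four square legs, each 32×32 mm in cross-section, run from the floor (z = 0) to the underside of the seat, each flush with a corner of the seat.

B is a spool: two coaxial disc flanges of radius 68 mm and thickness 21 mm, joined by a core cylinder of radius 20 mm and height 81 mm. The lower flange rests on z = 0 and the three cylinders share a vertical axis.

The spool is on top of the stool.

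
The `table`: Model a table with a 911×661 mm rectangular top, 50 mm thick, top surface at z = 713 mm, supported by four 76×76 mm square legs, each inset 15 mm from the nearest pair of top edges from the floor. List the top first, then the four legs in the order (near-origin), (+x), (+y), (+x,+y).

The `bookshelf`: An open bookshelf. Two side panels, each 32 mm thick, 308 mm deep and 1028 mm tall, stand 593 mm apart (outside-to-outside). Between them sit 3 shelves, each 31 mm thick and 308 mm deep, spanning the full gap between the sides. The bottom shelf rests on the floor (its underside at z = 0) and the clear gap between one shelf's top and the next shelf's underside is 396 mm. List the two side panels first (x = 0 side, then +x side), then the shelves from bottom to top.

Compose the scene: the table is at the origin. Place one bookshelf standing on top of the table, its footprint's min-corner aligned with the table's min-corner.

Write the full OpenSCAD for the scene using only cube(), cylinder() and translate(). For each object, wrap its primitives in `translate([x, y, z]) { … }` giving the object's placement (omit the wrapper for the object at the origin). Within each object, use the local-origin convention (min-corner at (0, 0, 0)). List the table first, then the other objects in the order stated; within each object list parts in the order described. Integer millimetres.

translate([0, 0, 663]) cube([911, 661, 50]);
translate([15, 15, 0]) cube([76, 76, 663]);
translate([820, 15, 0]) cube([76, 76, 663]);
translate([15, 570, 0]) cube([76, 76, 663]);
translate([820, 570, 0]) cube([76, 76, 663]);
translate([0, 0, 713]) {
  cube([32, 308, 1028]);
  translate([561, 0, 0]) cube([32, 308, 1028]);
  translate([32, 0, 0]) cube([529, 308, 31]);
  translate([32, 0, 427]) cube([529, 308, 31]);
  translate([32, 0, 854]) cube([529, 308, 31]);
}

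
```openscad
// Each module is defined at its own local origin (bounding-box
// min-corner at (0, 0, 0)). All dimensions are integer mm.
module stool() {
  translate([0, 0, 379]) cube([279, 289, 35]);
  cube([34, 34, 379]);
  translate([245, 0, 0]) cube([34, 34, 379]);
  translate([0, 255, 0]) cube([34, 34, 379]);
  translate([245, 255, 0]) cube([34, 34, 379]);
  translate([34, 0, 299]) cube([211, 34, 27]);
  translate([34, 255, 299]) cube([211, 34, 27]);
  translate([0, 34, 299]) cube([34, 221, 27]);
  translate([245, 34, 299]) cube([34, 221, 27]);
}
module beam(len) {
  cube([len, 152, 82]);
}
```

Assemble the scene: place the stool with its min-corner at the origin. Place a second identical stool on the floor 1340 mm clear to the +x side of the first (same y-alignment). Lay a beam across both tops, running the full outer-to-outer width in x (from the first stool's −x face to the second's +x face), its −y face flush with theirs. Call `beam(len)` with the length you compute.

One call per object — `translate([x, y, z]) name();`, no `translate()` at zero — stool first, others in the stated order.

stool();
translate([1619, 0, 0]) stool();
translate([0, 0, 414]) beam(1898);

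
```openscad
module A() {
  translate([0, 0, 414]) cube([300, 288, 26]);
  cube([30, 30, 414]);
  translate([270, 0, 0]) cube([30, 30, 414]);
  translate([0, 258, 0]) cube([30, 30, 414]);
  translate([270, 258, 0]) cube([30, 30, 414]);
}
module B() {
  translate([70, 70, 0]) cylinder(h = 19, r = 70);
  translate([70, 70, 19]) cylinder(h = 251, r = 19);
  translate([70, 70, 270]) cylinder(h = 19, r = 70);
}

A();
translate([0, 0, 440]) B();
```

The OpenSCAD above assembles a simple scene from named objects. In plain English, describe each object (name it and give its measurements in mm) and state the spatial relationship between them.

A is a four-legged stool. The seat is a 300×288×26 mm slab whose top surface is at z = 440 mm; four square legs, each 30×30 mm in cross-section, run from the floor (z = 0) to the underside of the seat, each flush with a corner of the seat.

B is a spool: two coaxial disc flanges of radius 70 mm and thickness 19 mm, joined by a core cylinder of radius 19 mm and height 251 mm. The lower flange rests on z = 0 and the three cylinders share a vertical axis.

The spool is on top of the stool.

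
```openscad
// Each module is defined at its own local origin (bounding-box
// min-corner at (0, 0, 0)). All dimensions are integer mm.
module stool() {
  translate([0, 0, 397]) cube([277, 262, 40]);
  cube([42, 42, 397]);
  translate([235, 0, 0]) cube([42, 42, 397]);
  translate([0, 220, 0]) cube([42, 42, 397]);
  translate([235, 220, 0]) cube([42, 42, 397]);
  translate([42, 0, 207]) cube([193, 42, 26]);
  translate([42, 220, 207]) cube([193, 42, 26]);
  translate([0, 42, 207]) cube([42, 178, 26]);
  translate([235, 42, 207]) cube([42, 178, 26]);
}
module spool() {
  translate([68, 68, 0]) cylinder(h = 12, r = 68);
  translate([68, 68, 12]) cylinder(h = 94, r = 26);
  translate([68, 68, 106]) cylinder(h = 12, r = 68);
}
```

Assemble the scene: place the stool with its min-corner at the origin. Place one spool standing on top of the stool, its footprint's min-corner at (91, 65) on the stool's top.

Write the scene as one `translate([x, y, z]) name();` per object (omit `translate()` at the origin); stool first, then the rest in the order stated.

stool();
translate([91, 65, 437]) spool();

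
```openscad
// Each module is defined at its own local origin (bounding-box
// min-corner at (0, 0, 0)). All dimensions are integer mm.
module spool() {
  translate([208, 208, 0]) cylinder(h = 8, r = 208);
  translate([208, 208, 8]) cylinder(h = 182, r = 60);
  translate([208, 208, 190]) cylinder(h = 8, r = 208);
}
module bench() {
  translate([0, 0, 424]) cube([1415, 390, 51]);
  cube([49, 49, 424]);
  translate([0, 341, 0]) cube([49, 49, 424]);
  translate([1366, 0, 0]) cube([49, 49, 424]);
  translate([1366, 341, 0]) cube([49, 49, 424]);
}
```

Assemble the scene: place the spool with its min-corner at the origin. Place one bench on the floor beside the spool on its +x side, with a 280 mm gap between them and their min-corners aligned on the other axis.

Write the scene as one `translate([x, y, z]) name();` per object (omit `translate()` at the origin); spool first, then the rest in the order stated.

spool();
translate([696, 0, 0]) bench();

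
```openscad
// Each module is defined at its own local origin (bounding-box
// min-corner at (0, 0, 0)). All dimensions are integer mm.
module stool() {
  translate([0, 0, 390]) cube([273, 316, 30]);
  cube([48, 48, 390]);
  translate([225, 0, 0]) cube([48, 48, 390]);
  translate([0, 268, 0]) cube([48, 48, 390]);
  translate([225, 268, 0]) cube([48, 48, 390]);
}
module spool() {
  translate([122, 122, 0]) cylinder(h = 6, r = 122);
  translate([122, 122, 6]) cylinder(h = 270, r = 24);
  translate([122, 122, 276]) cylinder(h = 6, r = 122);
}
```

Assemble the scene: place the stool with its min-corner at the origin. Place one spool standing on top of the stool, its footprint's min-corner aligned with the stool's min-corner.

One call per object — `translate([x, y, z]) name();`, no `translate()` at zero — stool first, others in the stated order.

stool();
translate([0, 0, 420]) spool();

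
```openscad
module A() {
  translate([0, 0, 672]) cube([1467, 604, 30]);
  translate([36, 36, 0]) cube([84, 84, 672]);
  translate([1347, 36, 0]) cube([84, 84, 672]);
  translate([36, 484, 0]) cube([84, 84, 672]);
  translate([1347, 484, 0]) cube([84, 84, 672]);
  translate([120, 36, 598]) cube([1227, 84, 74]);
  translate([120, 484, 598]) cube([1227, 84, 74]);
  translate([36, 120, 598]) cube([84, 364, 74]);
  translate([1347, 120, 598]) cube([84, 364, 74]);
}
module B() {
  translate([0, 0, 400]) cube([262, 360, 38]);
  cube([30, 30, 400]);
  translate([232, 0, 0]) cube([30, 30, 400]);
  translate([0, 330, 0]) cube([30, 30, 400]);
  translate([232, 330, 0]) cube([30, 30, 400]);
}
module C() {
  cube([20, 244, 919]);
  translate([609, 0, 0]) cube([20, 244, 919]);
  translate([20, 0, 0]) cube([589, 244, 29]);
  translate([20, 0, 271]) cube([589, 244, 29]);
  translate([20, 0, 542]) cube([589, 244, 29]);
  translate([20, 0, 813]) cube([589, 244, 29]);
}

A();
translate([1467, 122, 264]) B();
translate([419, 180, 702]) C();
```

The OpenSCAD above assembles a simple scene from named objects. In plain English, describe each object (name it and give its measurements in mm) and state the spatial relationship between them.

A is a table: top 1467 mm (x) × 604 mm (y), 30 mm thick, upper face at z = 702 mm, on four 84×84 mm square legs, each inset 36 mm from the nearest pair of top edges, running from z = 0 to the bottom of the top. Four apron rails, 84 mm thick and 74 mm tall, run between adjacent legs with their top edges flush with the underside of the top and their outer faces flush with the legs' outer faces.

B is a four-legged stool. The seat is a 262×360×38 mm slab whose top surface is at z = 438 mm; four square legs, each 30×30 mm in cross-section, run from the floor (z = 0) to the underside of the seat, each flush with a corner of the seat.

C is a bookshelf 629 mm wide overall, 244 mm deep and 919 mm tall. The two sides are 20 mm thick vertical panels. 4 horizontal shelves of 29 mm thickness span between the inner faces of the sides; the lowest shelf sits on the floor and shelves are stacked with a clear vertical gap of 242 mm between each pair.

The stool is beside the table with their tops flush at z = 702. The bookshelf is on top of the table, centred.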